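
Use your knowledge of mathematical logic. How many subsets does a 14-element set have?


The power set of a set with n elements has 2^n elements.
|P(S)| = 2^14 = 16384

16384


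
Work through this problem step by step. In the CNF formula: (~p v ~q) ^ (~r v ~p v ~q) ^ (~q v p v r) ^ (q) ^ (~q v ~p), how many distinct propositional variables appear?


Identify each variable that appears in the formula.
Variables found: p, q, r
Count = 3

3


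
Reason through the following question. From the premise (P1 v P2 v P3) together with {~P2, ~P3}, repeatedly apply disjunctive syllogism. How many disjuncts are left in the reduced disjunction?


Original disjuncts (3): P1, P2, P3
Negated (eliminate): ~P2, ~P3
Remaining disjuncts: P1
Count = 3 - 2 = 1

1


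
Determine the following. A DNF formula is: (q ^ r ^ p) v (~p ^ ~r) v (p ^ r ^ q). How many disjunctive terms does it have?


A DNF formula is a disjunction of terms (conjunctions).
Terms are separated by v.
Counting the disjuncts: 3 terms.

3


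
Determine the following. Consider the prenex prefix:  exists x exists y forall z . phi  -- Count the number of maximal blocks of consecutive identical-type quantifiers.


Quantifier-type sequence: E E A  (A=forall, E=exists)
Group into maximal same-type runs:
  Ex2 | Ax1
Number of blocks = 2

2


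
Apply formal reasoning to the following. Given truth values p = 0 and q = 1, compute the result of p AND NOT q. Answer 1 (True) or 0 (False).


p = 0, q = 1
Operation: p AND NOT q
Evaluate: 0 AND NOT 1 = 0

0


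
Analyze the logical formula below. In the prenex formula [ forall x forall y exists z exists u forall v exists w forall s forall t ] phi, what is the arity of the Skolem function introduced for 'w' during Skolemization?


Quantifier prefix: forall x forall y exists z exists u forall v exists w forall s forall t
'w' is existentially quantified at position 6.
Universal variables preceding it: x, y, v
Skolem function arity = 3

3


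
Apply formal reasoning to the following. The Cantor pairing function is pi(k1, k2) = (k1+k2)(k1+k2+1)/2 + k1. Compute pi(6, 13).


k1 + k2 = 19
(k1+k2)(k1+k2+1)/2 = 19 * 20 / 2 = 190
pi = 190 + 6 = 196

196


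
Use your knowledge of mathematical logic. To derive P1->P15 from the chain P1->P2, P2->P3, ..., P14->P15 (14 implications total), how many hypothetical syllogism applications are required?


With 14 implications in a chain connecting 15 propositions:
P1->P2, P2->P3, ..., P14->P15
Steps needed = (number of implications) - 1 = 14 - 1 = 13

13


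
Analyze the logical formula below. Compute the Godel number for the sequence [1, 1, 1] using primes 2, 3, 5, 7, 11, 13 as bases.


Encode each element as an exponent of the corresponding prime:
  2^1 = 2
  3^1 = 3
  5^1 = 5
Product = 2 * 3 * 5 = 30

30


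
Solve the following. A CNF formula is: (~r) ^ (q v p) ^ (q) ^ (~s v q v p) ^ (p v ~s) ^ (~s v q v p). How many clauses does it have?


A CNF formula is a conjunction of clauses.
Clauses are separated by ^.
Counting the conjuncts: 6 clauses.

6


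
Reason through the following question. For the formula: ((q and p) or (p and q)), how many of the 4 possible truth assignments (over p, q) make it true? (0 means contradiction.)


Check all 4 assignments:
p=0, q=0: 0
p=0, q=1: 0
p=1, q=0: 0
p=1, q=1: 1
Count of True = 1

1


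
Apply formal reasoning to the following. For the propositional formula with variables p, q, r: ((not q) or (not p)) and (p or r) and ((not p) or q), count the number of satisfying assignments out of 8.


Evaluate all 8 assignments for p, q, r:
p=0, q=0, r=0: 0
p=0, q=0, r=1: 1
p=0, q=1, r=0: 0
p=0, q=1, r=1: 1
p=1, q=0, r=0: 0
p=1, q=0, r=1: 0
p=1, q=1, r=0: 0
p=1, q=1, r=1: 0
Satisfying count = 2

2


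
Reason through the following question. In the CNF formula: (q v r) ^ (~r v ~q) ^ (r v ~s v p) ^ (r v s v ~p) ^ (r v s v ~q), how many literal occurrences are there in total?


Counting literals in each clause:
Clause 1: 2 literal(s)
Clause 2: 2 literal(s)
Clause 3: 3 literal(s)
Clause 4: 3 literal(s)
Clause 5: 3 literal(s)
Total = 13

13


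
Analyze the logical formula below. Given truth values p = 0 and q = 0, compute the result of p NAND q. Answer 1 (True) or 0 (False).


p = 0, q = 0
Operation: p NAND q
Evaluate: 0 NAND 0 = 1

1


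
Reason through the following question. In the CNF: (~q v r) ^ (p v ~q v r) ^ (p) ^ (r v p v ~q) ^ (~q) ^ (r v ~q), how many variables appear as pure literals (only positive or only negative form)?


Check each variable for pure literal status:
p: pure positive
q: pure negative
r: pure positive
Pure literal count = 3

3


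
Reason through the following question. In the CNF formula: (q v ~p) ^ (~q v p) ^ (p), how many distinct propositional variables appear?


Identify each variable that appears in the formula.
Variables found: p, q
Count = 2

2


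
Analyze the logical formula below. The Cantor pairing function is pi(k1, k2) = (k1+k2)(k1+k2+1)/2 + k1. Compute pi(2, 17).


k1 + k2 = 19
(k1+k2)(k1+k2+1)/2 = 19 * 20 / 2 = 190
pi = 190 + 2 = 192

192


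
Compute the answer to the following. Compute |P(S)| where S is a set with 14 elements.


The power set of a set with n elements has 2^n elements.
|P(S)| = 2^14 = 16384

16384


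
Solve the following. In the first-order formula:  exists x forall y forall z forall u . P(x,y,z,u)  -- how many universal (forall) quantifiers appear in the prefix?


Quantifier prefix: exists x forall y forall z forall u
Mark each quantifier type:
  E U U U
Universal count = 3, Existential count = 1
Asked for universal (forall) quantifiers: 3

3


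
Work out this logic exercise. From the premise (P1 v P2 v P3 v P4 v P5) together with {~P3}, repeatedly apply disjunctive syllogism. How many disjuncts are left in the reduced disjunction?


Original disjuncts (5): P1, P2, P3, P4, P5
Negated (eliminate): ~P3
Remaining disjuncts: P1, P2, P4, P5
Count = 5 - 1 = 4

4


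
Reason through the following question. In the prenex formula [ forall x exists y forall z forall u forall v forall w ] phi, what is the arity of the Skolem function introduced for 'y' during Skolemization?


Quantifier prefix: forall x exists y forall z forall u forall v forall w
'y' is existentially quantified at position 2.
Universal variables preceding it: x
Skolem function arity = 1

1


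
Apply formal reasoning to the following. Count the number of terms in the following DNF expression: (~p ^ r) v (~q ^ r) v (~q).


A DNF formula is a disjunction of terms (conjunctions).
Terms are separated by v.
Counting the disjuncts: 3 terms.

3


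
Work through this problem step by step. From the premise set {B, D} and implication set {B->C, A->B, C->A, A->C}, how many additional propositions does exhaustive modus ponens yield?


Initial facts: {B, D}
Apply modus ponens to closure:
  B and B->C  =>  C
  C and C->A  =>  A
Final known: {A, B, C, D}
New propositions: {A, C}
Count = 2

2


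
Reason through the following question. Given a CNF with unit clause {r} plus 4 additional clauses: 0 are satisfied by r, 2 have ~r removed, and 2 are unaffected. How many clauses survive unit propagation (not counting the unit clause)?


Satisfied (removed): 0
Shortened (remain): 2
Unchanged (remain): 2
Remaining = 2 + 2 = 4

4


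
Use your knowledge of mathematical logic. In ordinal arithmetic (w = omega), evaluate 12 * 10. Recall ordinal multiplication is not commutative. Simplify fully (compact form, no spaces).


Compute 12 * 10.
Ordinal * is associative and left-distributive over +, but NOT commutative; for finite n>1, n*w = w but w*n stays w*n.
Both finite; ordinal * agrees with natural *: 12 * 10 = 120.
Result = 120

120


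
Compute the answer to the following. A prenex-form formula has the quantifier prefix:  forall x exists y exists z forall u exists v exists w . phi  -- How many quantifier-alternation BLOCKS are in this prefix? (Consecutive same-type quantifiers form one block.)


Quantifier-type sequence: A E E A E E  (A=forall, E=exists)
Group into maximal same-type runs:
  Ax1 | Ex2 | Ax1 | Ex2
Number of blocks = 4

4


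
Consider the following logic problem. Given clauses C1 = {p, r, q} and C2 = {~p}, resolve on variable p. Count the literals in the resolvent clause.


Remove p from C1 and ~p from C2.
C1 remainder: {r, q}
C2 remainder: {}
Union (resolvent): {q, r}
Resolvent has 2 literal(s).

2


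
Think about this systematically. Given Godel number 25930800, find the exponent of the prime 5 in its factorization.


Factorize 25930800 by dividing by 5 repeatedly.
Division steps: 5 divides 25930800 exactly 2 time(s).
Exponent of 5 = 2

2


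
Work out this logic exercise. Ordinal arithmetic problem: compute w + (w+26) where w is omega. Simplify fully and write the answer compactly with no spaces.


Compute w + (w+26).
Ordinal + is associative but NOT commutative; for finite n>0, n + w = w but w + n stays w+n.
w + (w+26) = (w+w) + 26 = w*2+26.
Result = w*2+26

w*2+26


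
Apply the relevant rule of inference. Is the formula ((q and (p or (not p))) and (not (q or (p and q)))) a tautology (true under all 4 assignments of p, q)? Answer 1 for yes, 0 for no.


Check all 4 assignments:
p=0, q=0: 0
p=0, q=1: 0
p=1, q=0: 0
p=1, q=1: 0
Satisfying count = 0/4.
Tautology iff count = 4: no.

0


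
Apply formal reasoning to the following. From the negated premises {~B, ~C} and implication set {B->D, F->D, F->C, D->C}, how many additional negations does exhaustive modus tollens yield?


Initial negated facts: {~B, ~C}
Apply modus tollens to closure:
  ~C and F->C  =>  ~F
  ~C and D->C  =>  ~D
Final negated: {~B, ~C, ~D, ~F}
New negations: {~D, ~F}
Count = 2

2


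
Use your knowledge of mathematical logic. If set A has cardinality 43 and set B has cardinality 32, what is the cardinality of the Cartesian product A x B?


The Cartesian product A x B contains all ordered pairs (a, b).
|A x B| = |A| * |B| = 43 * 32 = 1376

1376


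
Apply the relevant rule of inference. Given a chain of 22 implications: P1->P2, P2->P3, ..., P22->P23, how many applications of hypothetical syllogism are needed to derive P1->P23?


With 22 implications in a chain connecting 23 propositions:
P1->P2, P2->P3, ..., P22->P23
Steps needed = (number of implications) - 1 = 22 - 1 = 21

21


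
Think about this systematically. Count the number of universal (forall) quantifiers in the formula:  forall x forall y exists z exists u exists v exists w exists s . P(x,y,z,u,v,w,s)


Quantifier prefix: forall x forall y exists z exists u exists v exists w exists s
Mark each quantifier type:
  U U E E E E E
Universal count = 2, Existential count = 5
Asked for universal (forall) quantifiers: 2

2


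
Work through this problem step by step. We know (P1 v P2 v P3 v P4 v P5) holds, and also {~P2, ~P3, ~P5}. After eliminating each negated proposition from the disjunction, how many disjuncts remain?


Original disjuncts (5): P1, P2, P3, P4, P5
Negated (eliminate): ~P2, ~P3, ~P5
Remaining disjuncts: P1, P4
Count = 5 - 3 = 2

2


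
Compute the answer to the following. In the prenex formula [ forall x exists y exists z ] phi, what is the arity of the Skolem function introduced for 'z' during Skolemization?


Quantifier prefix: forall x exists y exists z
'z' is existentially quantified at position 3.
Universal variables preceding it: x
Skolem function arity = 1

1


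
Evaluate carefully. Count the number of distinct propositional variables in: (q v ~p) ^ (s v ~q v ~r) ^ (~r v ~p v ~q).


Identify each variable that appears in the formula.
Variables found: p, q, r, s
Count = 4

4


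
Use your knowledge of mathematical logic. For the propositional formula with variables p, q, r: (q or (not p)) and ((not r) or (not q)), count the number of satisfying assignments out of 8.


Evaluate all 8 assignments for p, q, r:
p=0, q=0, r=0: 1
p=0, q=0, r=1: 1
p=0, q=1, r=0: 1
p=0, q=1, r=1: 0
p=1, q=0, r=0: 0
p=1, q=0, r=1: 0
p=1, q=1, r=0: 1
p=1, q=1, r=1: 0
Satisfying count = 4

4


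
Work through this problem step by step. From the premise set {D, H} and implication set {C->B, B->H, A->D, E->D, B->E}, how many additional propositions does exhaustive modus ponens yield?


Initial facts: {D, H}
Apply modus ponens to closure:
  (no implication fires)
Final known: {D, H}
New propositions: {(none)}
Count = 0

0


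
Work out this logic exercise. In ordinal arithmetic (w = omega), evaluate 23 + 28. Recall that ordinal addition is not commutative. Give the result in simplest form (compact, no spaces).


Compute 23 + 28.
Ordinal + is associative but NOT commutative; for finite n>0, n + w = w but w + n stays w+n.
Both operands finite; ordinal + agrees with natural +: 23 + 28 = 51.
Result = 51

51


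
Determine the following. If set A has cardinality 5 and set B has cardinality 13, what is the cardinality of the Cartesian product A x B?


The Cartesian product A x B contains all ordered pairs (a, b).
|A x B| = |A| * |B| = 5 * 13 = 65

65


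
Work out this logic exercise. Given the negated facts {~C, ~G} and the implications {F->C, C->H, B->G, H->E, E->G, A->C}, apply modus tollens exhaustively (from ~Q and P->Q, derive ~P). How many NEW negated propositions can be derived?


Initial negated facts: {~C, ~G}
Apply modus tollens to closure:
  ~C and F->C  =>  ~F
  ~G and B->G  =>  ~B
  ~G and E->G  =>  ~E
  ~C and A->C  =>  ~A
  ~E and H->E  =>  ~H
Final negated: {~A, ~B, ~C, ~E, ~F, ~G, ~H}
New negations: {~A, ~B, ~E, ~F, ~H}
Count = 5

5


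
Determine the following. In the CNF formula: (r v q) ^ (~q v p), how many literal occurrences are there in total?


Counting literals in each clause:
Clause 1: 2 literal(s)
Clause 2: 2 literal(s)
Total = 4

4


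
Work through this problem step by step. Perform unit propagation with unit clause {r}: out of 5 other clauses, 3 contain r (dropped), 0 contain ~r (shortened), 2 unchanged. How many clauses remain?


Satisfied (removed): 3
Shortened (remain): 0
Unchanged (remain): 2
Remaining = 0 + 2 = 2

2


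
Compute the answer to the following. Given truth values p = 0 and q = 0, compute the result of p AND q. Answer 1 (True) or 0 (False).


p = 0, q = 0
Operation: p AND q
Evaluate: 0 AND 0 = 0

0


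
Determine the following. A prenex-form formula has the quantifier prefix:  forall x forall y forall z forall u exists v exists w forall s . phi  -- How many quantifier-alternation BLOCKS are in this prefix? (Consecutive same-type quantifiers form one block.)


Quantifier-type sequence: A A A A E E A  (A=forall, E=exists)
Group into maximal same-type runs:
  Ax4 | Ex2 | Ax1
Number of blocks = 3

3


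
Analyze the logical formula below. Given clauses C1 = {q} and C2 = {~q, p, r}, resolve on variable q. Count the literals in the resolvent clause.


Remove q from C1 and ~q from C2.
C1 remainder: {}
C2 remainder: {p, r}
Union (resolvent): {p, r}
Resolvent has 2 literal(s).

2


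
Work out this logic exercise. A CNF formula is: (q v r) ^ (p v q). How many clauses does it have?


A CNF formula is a conjunction of clauses.
Clauses are separated by ^.
Counting the conjuncts: 2 clauses.

2


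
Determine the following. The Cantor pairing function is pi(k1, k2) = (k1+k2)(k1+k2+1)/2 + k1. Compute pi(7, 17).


k1 + k2 = 24
(k1+k2)(k1+k2+1)/2 = 24 * 25 / 2 = 300
pi = 300 + 7 = 307

307


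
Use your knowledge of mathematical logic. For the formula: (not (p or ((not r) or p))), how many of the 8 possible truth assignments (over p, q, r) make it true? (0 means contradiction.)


Check all 8 assignments:
p=0, q=0, r=0: 0
p=0, q=0, r=1: 1
p=0, q=1, r=0: 0
p=0, q=1, r=1: 1
p=1, q=0, r=0: 0
p=1, q=0, r=1: 0
p=1, q=1, r=0: 0
p=1, q=1, r=1: 0
Count of True = 2

2


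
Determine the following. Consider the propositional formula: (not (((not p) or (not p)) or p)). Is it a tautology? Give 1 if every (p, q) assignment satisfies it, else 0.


Check all 4 assignments:
p=0, q=0: 0
p=0, q=1: 0
p=1, q=0: 0
p=1, q=1: 0
Satisfying count = 0/4.
Tautology iff count = 4: no.

0


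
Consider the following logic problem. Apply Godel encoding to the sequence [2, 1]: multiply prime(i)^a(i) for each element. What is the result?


Encode each element as an exponent of the corresponding prime:
  2^2 = 4
  3^1 = 3
Product = 4 * 3 = 12

12


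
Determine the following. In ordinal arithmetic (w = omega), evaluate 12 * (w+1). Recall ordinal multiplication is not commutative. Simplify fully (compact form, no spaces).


Compute 12 * (w+1).
Ordinal * is associative and left-distributive over +, but NOT commutative; for finite n>1, n*w = w but w*n stays w*n.
By left-distributivity: 12 * (w+1) = 12*w + 12*1 = w + 12 = w+12.
Result = w+12

w+12


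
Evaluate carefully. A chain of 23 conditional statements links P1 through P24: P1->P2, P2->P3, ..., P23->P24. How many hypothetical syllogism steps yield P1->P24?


With 23 implications in a chain connecting 24 propositions:
P1->P2, P2->P3, ..., P23->P24
Steps needed = (number of implications) - 1 = 23 - 1 = 22

22


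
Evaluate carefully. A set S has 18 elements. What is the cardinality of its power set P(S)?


The power set of a set with n elements has 2^n elements.
|P(S)| = 2^18 = 262144

262144


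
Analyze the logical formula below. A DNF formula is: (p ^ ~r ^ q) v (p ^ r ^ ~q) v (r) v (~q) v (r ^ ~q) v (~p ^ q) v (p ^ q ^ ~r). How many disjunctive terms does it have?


A DNF formula is a disjunction of terms (conjunctions).
Terms are separated by v.
Counting the disjuncts: 7 terms.

7


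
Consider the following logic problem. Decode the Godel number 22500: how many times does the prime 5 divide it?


Factorize 22500 by dividing by 5 repeatedly.
Division steps: 5 divides 22500 exactly 4 time(s).
Exponent of 5 = 4

4


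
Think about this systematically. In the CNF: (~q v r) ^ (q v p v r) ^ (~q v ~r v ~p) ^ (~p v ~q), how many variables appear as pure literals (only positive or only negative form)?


Check each variable for pure literal status:
p: mixed (not pure)
q: mixed (not pure)
r: mixed (not pure)
Pure literal count = 0

0


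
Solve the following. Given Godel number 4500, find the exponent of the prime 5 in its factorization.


Factorize 4500 by dividing by 5 repeatedly.
Division steps: 5 divides 4500 exactly 3 time(s).
Exponent of 5 = 3

3


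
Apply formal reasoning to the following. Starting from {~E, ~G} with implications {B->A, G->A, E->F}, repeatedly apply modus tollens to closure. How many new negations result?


Initial negated facts: {~E, ~G}
Apply modus tollens to closure:
  (no implication fires)
Final negated: {~E, ~G}
New negations: {(none)}
Count = 0

0


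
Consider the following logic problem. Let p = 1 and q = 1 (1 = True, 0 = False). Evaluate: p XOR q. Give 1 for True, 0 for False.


p = 1, q = 1
Operation: p XOR q
Evaluate: 1 XOR 1 = 0

0


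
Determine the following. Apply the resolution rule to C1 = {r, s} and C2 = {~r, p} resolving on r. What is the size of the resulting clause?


Remove r from C1 and ~r from C2.
C1 remainder: {s}
C2 remainder: {p}
Union (resolvent): {p, s}
Resolvent has 2 literal(s).

2


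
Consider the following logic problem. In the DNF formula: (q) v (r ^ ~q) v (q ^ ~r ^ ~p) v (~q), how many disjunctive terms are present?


A DNF formula is a disjunction of terms (conjunctions).
Terms are separated by v.
Counting the disjuncts: 4 terms.

4


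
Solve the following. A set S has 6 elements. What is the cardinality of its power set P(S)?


The power set of a set with n elements has 2^n elements.
|P(S)| = 2^6 = 64

64


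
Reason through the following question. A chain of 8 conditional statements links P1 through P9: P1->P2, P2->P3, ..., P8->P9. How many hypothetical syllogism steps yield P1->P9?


With 8 implications in a chain connecting 9 propositions:
P1->P2, P2->P3, ..., P8->P9
Steps needed = (number of implications) - 1 = 8 - 1 = 7

7


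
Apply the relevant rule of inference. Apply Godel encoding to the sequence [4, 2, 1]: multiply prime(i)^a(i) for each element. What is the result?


Encode each element as an exponent of the corresponding prime:
  2^4 = 16
  3^2 = 9
  5^1 = 5
Product = 16 * 9 * 5 = 720

720


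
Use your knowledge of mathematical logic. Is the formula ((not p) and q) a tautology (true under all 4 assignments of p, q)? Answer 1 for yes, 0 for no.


Check all 4 assignments:
p=0, q=0: 0
p=0, q=1: 1
p=1, q=0: 0
p=1, q=1: 0
Satisfying count = 1/4.
Tautology iff count = 4: no.

0


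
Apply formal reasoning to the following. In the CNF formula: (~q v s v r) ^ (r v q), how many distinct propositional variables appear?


Identify each variable that appears in the formula.
Variables found: q, r, s
Count = 3

3


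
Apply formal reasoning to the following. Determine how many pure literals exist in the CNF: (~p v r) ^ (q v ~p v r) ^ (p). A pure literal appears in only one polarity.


Check each variable for pure literal status:
p: mixed (not pure)
q: pure positive
r: pure positive
Pure literal count = 2

2


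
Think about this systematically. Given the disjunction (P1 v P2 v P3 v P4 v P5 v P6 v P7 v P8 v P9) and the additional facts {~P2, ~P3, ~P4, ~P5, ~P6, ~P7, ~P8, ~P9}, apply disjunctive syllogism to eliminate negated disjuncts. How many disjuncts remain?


Original disjuncts (9): P1, P2, P3, P4, P5, P6, P7, P8, P9
Negated (eliminate): ~P2, ~P3, ~P4, ~P5, ~P6, ~P7, ~P8, ~P9
Remaining disjuncts: P1
Count = 9 - 8 = 1

1


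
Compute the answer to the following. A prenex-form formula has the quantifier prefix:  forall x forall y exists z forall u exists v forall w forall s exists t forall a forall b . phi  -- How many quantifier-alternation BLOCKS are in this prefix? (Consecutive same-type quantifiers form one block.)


Quantifier-type sequence: A A E A E A A E A A  (A=forall, E=exists)
Group into maximal same-type runs:
  Ax2 | Ex1 | Ax1 | Ex1 | Ax2 | Ex1 | Ax2
Number of blocks = 7

7


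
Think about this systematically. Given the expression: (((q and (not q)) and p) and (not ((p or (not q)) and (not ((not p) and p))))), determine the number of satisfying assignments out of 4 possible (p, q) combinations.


Check all 4 assignments:
p=0, q=0: 0
p=0, q=1: 0
p=1, q=0: 0
p=1, q=1: 0
Count of True = 0

0


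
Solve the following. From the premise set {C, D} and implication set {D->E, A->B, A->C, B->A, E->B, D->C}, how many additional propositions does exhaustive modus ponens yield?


Initial facts: {C, D}
Apply modus ponens to closure:
  D and D->E  =>  E
  E and E->B  =>  B
  B and B->A  =>  A
Final known: {A, B, C, D, E}
New propositions: {A, B, E}
Count = 3

3


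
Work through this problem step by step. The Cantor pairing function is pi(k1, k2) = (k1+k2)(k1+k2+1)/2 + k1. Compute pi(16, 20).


k1 + k2 = 36
(k1+k2)(k1+k2+1)/2 = 36 * 37 / 2 = 666
pi = 666 + 16 = 682

682


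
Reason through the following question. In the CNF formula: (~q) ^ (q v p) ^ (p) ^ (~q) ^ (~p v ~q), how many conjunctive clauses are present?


A CNF formula is a conjunction of clauses.
Clauses are separated by ^.
Counting the conjuncts: 5 clauses.

5


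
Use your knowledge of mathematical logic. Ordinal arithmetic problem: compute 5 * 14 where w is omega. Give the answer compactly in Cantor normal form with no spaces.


Compute 5 * 14.
Ordinal * is associative and left-distributive over +, but NOT commutative; for finite n>1, n*w = w but w*n stays w*n.
Both finite; ordinal * agrees with natural *: 5 * 14 = 70.
Result = 70

70


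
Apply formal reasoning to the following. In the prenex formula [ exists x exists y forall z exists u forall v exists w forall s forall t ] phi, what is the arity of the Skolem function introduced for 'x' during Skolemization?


Quantifier prefix: exists x exists y forall z exists u forall v exists w forall s forall t
'x' is existentially quantified at position 1.
No universal quantifiers precede it.
Skolem function arity = 0 (a Skolem constant)

0


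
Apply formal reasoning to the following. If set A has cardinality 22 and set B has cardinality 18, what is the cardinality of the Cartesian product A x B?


The Cartesian product A x B contains all ordered pairs (a, b).
|A x B| = |A| * |B| = 22 * 18 = 396

396


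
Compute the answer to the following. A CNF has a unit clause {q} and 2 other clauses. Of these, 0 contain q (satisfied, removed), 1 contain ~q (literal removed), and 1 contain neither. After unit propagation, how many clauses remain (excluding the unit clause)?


Satisfied (removed): 0
Shortened (remain): 1
Unchanged (remain): 1
Remaining = 1 + 1 = 2

2


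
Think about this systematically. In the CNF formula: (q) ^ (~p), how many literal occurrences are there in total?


Counting literals in each clause:
Clause 1: 1 literal(s)
Clause 2: 1 literal(s)
Total = 2

2


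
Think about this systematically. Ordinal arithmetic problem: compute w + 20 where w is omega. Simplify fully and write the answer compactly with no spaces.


Compute w + 20.
Ordinal + is associative but NOT commutative; for finite n>0, n + w = w but w + n stays w+n.
w + 20 is already in normal form (a successor ordinal beyond w).
Result = w+20

w+20


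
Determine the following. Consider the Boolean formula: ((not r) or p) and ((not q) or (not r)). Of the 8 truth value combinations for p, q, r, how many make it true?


Evaluate all 8 assignments for p, q, r:
p=0, q=0, r=0: 1
p=0, q=0, r=1: 0
p=0, q=1, r=0: 1
p=0, q=1, r=1: 0
p=1, q=0, r=0: 1
p=1, q=0, r=1: 1
p=1, q=1, r=0: 1
p=1, q=1, r=1: 0
Satisfying count = 5

5


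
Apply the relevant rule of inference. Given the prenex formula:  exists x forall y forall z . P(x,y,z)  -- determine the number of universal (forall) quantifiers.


Quantifier prefix: exists x forall y forall z
Mark each quantifier type:
  E U U
Universal count = 2, Existential count = 1
Asked for universal (forall) quantifiers: 2

2


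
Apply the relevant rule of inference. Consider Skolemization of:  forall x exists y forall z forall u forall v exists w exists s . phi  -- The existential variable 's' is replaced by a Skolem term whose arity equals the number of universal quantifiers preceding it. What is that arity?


Quantifier prefix: forall x exists y forall z forall u forall v exists w exists s
's' is existentially quantified at position 7.
Universal variables preceding it: x, z, u, v
Skolem function arity = 4

4


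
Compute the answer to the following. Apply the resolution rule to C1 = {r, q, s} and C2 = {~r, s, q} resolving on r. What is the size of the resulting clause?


Remove r from C1 and ~r from C2.
C1 remainder: {q, s}
C2 remainder: {s, q}
Union (resolvent): {q, s}
Resolvent has 2 literal(s).

2


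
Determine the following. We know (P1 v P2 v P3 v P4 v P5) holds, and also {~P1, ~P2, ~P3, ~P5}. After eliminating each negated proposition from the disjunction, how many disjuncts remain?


Original disjuncts (5): P1, P2, P3, P4, P5
Negated (eliminate): ~P1, ~P2, ~P3, ~P5
Remaining disjuncts: P4
Count = 5 - 4 = 1

1


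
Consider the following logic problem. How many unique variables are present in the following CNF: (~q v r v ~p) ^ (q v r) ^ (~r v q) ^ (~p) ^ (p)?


Identify each variable that appears in the formula.
Variables found: p, q, r
Count = 3

3


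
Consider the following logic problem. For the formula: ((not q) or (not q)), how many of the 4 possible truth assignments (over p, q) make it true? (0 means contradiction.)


Check all 4 assignments:
p=0, q=0: 1
p=0, q=1: 0
p=1, q=0: 1
p=1, q=1: 0
Count of True = 2

2


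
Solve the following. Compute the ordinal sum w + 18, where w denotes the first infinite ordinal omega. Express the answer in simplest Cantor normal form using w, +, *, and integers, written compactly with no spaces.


Compute w + 18.
Ordinal + is associative but NOT commutative; for finite n>0, n + w = w but w + n stays w+n.
w + 18 is already in normal form (a successor ordinal beyond w).
Result = w+18

w+18


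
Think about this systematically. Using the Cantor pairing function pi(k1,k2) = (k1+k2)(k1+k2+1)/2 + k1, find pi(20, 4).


k1 + k2 = 24
(k1+k2)(k1+k2+1)/2 = 24 * 25 / 2 = 300
pi = 300 + 20 = 320

320


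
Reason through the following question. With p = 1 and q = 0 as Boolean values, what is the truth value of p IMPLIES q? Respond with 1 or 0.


p = 1, q = 0
Operation: p IMPLIES q
Evaluate: 1 IMPLIES 0 = 0

0


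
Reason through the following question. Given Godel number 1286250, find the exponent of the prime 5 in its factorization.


Factorize 1286250 by dividing by 5 repeatedly.
Division steps: 5 divides 1286250 exactly 4 time(s).
Exponent of 5 = 4

4


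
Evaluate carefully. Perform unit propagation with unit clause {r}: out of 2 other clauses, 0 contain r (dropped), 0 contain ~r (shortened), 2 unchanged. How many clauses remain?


Satisfied (removed): 0
Shortened (remain): 0
Unchanged (remain): 2
Remaining = 0 + 2 = 2

2


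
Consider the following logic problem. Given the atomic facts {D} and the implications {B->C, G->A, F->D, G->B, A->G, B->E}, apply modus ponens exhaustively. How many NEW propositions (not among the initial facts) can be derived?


Initial facts: {D}
Apply modus ponens to closure:
  (no implication fires)
Final known: {D}
New propositions: {(none)}
Count = 0

0


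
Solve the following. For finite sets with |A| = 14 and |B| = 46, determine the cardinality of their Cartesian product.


The Cartesian product A x B contains all ordered pairs (a, b).
|A x B| = |A| * |B| = 14 * 46 = 644

644


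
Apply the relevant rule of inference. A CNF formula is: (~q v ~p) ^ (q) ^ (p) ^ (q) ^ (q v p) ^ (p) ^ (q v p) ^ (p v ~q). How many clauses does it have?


A CNF formula is a conjunction of clauses.
Clauses are separated by ^.
Counting the conjuncts: 8 clauses.

8


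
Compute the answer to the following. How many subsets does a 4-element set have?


The power set of a set with n elements has 2^n elements.
|P(S)| = 2^4 = 16

16


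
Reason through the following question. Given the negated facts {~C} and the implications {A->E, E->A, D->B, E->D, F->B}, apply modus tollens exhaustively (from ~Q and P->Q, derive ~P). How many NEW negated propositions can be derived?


Initial negated facts: {~C}
Apply modus tollens to closure:
  (no implication fires)
Final negated: {~C}
New negations: {(none)}
Count = 0

0


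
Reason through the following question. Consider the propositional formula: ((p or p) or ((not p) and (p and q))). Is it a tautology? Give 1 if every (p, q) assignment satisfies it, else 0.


Check all 4 assignments:
p=0, q=0: 0
p=0, q=1: 0
p=1, q=0: 1
p=1, q=1: 1
Satisfying count = 2/4.
Tautology iff count = 4: no.

0


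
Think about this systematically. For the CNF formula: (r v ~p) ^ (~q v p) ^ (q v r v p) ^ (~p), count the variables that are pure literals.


Check each variable for pure literal status:
p: mixed (not pure)
q: mixed (not pure)
r: pure positive
Pure literal count = 1

1


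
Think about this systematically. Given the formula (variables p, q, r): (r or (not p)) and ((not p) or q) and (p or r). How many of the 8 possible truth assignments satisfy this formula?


Evaluate all 8 assignments for p, q, r:
p=0, q=0, r=0: 0
p=0, q=0, r=1: 1
p=0, q=1, r=0: 0
p=0, q=1, r=1: 1
p=1, q=0, r=0: 0
p=1, q=0, r=1: 0
p=1, q=1, r=0: 0
p=1, q=1, r=1: 1
Satisfying count = 3

3


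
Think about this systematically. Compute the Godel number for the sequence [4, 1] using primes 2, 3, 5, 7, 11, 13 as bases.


Encode each element as an exponent of the corresponding prime:
  2^4 = 16
  3^1 = 3
Product = 16 * 3 = 48

48


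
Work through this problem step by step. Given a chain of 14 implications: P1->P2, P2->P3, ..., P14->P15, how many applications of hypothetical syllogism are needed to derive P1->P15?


With 14 implications in a chain connecting 15 propositions:
P1->P2, P2->P3, ..., P14->P15
Steps needed = (number of implications) - 1 = 14 - 1 = 13

13


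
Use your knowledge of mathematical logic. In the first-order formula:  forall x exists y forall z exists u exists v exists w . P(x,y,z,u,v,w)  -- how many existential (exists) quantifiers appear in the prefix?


Quantifier prefix: forall x exists y forall z exists u exists v exists w
Mark each quantifier type:
  U E U E E E
Universal count = 2, Existential count = 4
Asked for existential (exists) quantifiers: 4

4


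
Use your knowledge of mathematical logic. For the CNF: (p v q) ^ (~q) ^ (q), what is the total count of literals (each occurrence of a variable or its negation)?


Counting literals in each clause:
Clause 1: 2 literal(s)
Clause 2: 1 literal(s)
Clause 3: 1 literal(s)
Total = 4

4


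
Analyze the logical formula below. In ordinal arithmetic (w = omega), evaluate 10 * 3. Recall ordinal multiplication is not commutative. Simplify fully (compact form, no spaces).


Compute 10 * 3.
Ordinal * is associative and left-distributive over +, but NOT commutative; for finite n>1, n*w = w but w*n stays w*n.
Both finite; ordinal * agrees with natural *: 10 * 3 = 30.
Result = 30

30


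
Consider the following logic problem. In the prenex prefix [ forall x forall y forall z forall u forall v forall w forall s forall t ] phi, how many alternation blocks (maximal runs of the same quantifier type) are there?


Quantifier-type sequence: A A A A A A A A  (A=forall, E=exists)
Group into maximal same-type runs:
  Ax8
Number of blocks = 1

1


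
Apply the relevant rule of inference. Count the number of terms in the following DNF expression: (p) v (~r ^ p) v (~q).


A DNF formula is a disjunction of terms (conjunctions).
Terms are separated by v.
Counting the disjuncts: 3 terms.

3


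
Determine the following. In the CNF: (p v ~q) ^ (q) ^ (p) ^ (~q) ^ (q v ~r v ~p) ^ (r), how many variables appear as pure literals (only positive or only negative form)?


Check each variable for pure literal status:
p: mixed (not pure)
q: mixed (not pure)
r: mixed (not pure)
Pure literal count = 0

0


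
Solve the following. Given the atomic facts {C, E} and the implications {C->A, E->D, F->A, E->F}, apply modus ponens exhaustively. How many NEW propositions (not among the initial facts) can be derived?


Initial facts: {C, E}
Apply modus ponens to closure:
  C and C->A  =>  A
  E and E->D  =>  D
  E and E->F  =>  F
Final known: {A, C, D, E, F}
New propositions: {A, D, F}
Count = 3

3


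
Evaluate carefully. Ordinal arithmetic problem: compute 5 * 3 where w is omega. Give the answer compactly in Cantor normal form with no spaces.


Compute 5 * 3.
Ordinal * is associative and left-distributive over +, but NOT commutative; for finite n>1, n*w = w but w*n stays w*n.
Both finite; ordinal * agrees with natural *: 5 * 3 = 15.
Result = 15

15


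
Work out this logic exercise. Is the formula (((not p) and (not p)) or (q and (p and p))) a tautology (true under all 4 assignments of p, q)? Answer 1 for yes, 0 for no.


Check all 4 assignments:
p=0, q=0: 1
p=0, q=1: 1
p=1, q=0: 0
p=1, q=1: 1
Satisfying count = 3/4.
Tautology iff count = 4: no.

0


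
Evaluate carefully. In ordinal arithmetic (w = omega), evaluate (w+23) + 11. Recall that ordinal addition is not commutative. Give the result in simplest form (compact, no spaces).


Compute (w+23) + 11.
Ordinal + is associative but NOT commutative; for finite n>0, n + w = w but w + n stays w+n.
By associativity: (w+23) + 11 = w + (23+11) = w+34.
Result = w+34

w+34


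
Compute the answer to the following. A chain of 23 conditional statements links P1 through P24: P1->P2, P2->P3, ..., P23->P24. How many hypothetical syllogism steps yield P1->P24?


With 23 implications in a chain connecting 24 propositions:
P1->P2, P2->P3, ..., P23->P24
Steps needed = (number of implications) - 1 = 23 - 1 = 22

22


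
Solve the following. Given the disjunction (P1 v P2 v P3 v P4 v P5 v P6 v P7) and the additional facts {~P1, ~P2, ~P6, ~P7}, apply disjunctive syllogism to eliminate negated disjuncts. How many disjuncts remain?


Original disjuncts (7): P1, P2, P3, P4, P5, P6, P7
Negated (eliminate): ~P1, ~P2, ~P6, ~P7
Remaining disjuncts: P3, P4, P5
Count = 7 - 4 = 3

3


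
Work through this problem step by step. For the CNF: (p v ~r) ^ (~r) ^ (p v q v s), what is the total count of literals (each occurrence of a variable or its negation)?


Counting literals in each clause:
Clause 1: 2 literal(s)
Clause 2: 1 literal(s)
Clause 3: 3 literal(s)
Total = 6

6


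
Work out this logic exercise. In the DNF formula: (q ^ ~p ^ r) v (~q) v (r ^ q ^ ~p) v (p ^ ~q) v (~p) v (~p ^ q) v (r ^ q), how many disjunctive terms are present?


A DNF formula is a disjunction of terms (conjunctions).
Terms are separated by v.
Counting the disjuncts: 7 terms.

7


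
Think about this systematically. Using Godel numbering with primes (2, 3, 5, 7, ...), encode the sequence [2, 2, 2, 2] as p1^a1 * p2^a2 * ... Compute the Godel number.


Encode each element as an exponent of the corresponding prime:
  2^2 = 4
  3^2 = 9
  5^2 = 25
  7^2 = 49
Product = 4 * 9 * 25 * 49 = 44100

44100


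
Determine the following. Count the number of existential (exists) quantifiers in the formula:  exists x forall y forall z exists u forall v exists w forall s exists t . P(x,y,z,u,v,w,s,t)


Quantifier prefix: exists x forall y forall z exists u forall v exists w forall s exists t
Mark each quantifier type:
  E U U E U E U E
Universal count = 4, Existential count = 4
Asked for existential (exists) quantifiers: 4

4


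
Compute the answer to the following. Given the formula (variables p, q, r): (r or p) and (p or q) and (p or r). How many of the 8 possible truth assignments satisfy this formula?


Evaluate all 8 assignments for p, q, r:
p=0, q=0, r=0: 0
p=0, q=0, r=1: 0
p=0, q=1, r=0: 0
p=0, q=1, r=1: 1
p=1, q=0, r=0: 1
p=1, q=0, r=1: 1
p=1, q=1, r=0: 1
p=1, q=1, r=1: 1
Satisfying count = 5

5


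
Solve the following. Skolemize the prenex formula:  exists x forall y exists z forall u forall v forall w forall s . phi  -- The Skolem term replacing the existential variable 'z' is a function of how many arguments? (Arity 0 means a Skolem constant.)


Quantifier prefix: exists x forall y exists z forall u forall v forall w forall s
'z' is existentially quantified at position 3.
Universal variables preceding it: y
Skolem function arity = 1

1


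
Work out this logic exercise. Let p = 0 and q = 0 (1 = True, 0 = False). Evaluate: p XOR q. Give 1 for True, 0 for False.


p = 0, q = 0
Operation: p XOR q
Evaluate: 0 XOR 0 = 0

0


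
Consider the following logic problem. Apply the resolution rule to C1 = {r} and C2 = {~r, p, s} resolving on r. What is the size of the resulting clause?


Remove r from C1 and ~r from C2.
C1 remainder: {}
C2 remainder: {p, s}
Union (resolvent): {p, s}
Resolvent has 2 literal(s).

2


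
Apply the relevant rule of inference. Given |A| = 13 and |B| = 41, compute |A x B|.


The Cartesian product A x B contains all ordered pairs (a, b).
|A x B| = |A| * |B| = 13 * 41 = 533

533


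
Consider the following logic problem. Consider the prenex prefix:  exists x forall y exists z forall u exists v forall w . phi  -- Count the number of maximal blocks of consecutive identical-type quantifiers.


Quantifier-type sequence: E A E A E A  (A=forall, E=exists)
Group into maximal same-type runs:
  Ex1 | Ax1 | Ex1 | Ax1 | Ex1 | Ax1
Number of blocks = 6

6


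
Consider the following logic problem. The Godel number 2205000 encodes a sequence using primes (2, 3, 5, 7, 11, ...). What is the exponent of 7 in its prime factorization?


Factorize 2205000 by dividing by 7 repeatedly.
Division steps: 7 divides 2205000 exactly 2 time(s).
Exponent of 7 = 2

2


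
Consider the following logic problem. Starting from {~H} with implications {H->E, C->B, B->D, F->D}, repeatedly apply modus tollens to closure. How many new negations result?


Initial negated facts: {~H}
Apply modus tollens to closure:
  (no implication fires)
Final negated: {~H}
New negations: {(none)}
Count = 0

0
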